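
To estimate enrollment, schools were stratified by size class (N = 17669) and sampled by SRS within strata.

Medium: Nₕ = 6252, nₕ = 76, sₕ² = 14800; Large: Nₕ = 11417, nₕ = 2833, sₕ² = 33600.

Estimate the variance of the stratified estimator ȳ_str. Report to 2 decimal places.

Var(ȳ_str) = Σₕ Wₕ²(1 − fₕ)sₕ²/nₕ with Wₕ = Nₕ/N, N = 17669.
Medium: Wₕ = 0.35384006; term = 0.35384006²·(1 − 0.01215611)·14800/76 = 24.08521.
Large: Wₕ = 0.64615994; term = 0.64615994²·(1 − 0.24813874)·33600/2833 = 3.7231495.
Sum = 27.80836.

27.81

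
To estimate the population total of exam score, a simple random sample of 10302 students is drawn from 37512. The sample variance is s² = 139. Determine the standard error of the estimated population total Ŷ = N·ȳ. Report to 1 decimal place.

3711.0

Var(Ŷ) = N²·Var(ȳ) = N²·(1 − n/N)·s²/n.
f = 10302/37512 = 0.27463212; Var(ȳ) = 0.72536788·139/10302 = 0.0097870448.
Var(Ŷ) = 37512² · 0.0097870448 = 1.3771841 × 10^7.
SE(Ŷ) = √(1.3771841 × 10^7) = 3711.0.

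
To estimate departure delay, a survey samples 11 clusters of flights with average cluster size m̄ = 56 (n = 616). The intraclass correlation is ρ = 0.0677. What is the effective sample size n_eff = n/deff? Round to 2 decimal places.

deff = 1 + (56 − 1)·0.0677 = 1 + 3.7235 = 4.7235.
n_eff = 616 / 4.7235 = 130.41.

130.41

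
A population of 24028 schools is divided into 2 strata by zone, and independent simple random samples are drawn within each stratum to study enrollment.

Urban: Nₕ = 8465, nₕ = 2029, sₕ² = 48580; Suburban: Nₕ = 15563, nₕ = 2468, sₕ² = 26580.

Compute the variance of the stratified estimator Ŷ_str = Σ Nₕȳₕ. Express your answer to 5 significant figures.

3.4993 × 10^9

Var(Ŷ_str) = Σₕ Nₕ²(1 − fₕ)sₕ²/nₕ.
Urban: 8465²·(1 − 2029/8465)·48580/2029 = 1.304423 × 10^9.
Suburban: 15563²·(1 − 2468/15563)·26580/2468 = 2.1948692 × 10^9.
Sum = 3.4992922 × 10^9.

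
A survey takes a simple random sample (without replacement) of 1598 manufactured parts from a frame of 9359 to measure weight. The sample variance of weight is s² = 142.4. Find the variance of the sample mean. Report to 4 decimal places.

Under SRS without replacement, Var(ȳ) = (1 − f)·s²/n with f = n/N = 1598/9359 = 0.17074474.
Var(ȳ) = (1 − 0.17074474)·142.4/1598 = 0.82925526·0.089111389 = 0.073896088.

0.0739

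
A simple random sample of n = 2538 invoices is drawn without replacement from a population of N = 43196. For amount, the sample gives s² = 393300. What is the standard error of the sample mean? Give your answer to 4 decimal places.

Under SRS without replacement, Var(ȳ) = (1 − f)·s²/n with f = n/N = 2538/43196 = 0.05875544.
Var(ȳ) = (1 − 0.05875544)·393300/2538 = 0.94124456·154.96454 = 145.85953.
SE(ȳ) = √(145.85953) = 12.0772.

12.0772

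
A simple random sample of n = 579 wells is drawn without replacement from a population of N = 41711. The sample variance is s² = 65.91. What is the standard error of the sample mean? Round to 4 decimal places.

0.3350

Under SRS without replacement, Var(ȳ) = (1 − f)·s²/n with f = n/N = 579/41711 = 0.01388123.
Var(ȳ) = (1 − 0.01388123)·65.91/579 = 0.98611877·0.1138342 = 0.11225404.
SE(ȳ) = √(0.11225404) = 0.3350.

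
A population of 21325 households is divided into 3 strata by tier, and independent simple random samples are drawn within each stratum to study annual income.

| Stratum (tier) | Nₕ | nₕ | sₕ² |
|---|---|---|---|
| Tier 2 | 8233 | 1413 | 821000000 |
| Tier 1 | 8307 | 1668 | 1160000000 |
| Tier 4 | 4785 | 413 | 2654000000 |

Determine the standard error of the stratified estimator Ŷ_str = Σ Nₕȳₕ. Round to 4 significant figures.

Var(Ŷ_str) = Σₕ Nₕ²(1 − fₕ)sₕ²/nₕ.
Tier 2: 8233²·(1 − 1413/8233)·821000000/1413 = 3.2624472 × 10^13.
Tier 1: 8307²·(1 − 1668/8307)·1160000000/1668 = 3.8353837 × 10^13.
Tier 4: 4785²·(1 − 413/4785)·2654000000/413 = 1.3443519 × 10^14.
Sum = 2.054135 × 10^14.
SE = √(2.054135 × 10^14) = 1.433 × 10^7.

1.433 × 10^7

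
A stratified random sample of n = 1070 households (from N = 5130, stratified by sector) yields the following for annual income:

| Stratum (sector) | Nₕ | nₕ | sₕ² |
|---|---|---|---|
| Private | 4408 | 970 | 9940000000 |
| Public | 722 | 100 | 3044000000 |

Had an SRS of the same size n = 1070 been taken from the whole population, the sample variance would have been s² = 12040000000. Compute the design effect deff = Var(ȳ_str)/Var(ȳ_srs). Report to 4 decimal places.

0.7210

Var(ȳ_str) = Σ Wₕ²(1−fₕ)sₕ²/nₕ with Wₕ = Nₕ/5130:
  Private: (4408/5130)²·(1−970/4408)·9940000000/970 = 5.901024 × 10^6
  Public: (722/5130)²·(1−100/722)·3044000000/100 = 519442.52
  → Var(ȳ_str) = 6.4204665 × 10^6.
Var(ȳ_srs) = (1 − 1070/5130)·12040000000/1070 = 8.9053579 × 10^6.
deff = (6.4204665 × 10^6) / (8.9053579 × 10^6) = 0.7210.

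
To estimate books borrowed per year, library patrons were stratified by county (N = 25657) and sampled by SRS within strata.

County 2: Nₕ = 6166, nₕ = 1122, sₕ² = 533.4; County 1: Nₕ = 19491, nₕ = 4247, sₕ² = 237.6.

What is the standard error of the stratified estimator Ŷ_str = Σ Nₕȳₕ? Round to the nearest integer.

Var(Ŷ_str) = Σₕ Nₕ²(1 − fₕ)sₕ²/nₕ.
County 2: 6166²·(1 − 1122/6166)·533.4/1122 = 1.4785593 × 10^7.
County 1: 19491²·(1 − 4247/19491)·237.6/4247 = 1.6622534 × 10^7.
Sum = 3.1408127 × 10^7.
SE = √(3.1408127 × 10^7) = 5604.

5604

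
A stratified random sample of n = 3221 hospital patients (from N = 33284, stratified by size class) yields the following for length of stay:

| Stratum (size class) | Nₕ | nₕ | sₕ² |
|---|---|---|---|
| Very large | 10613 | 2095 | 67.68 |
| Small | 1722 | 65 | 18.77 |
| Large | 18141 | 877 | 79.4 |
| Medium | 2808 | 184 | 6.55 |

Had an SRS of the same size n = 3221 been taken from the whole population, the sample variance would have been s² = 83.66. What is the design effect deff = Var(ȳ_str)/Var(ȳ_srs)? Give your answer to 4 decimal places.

Var(ȳ_str) = Σ Wₕ²(1−fₕ)sₕ²/nₕ with Wₕ = Nₕ/33284:
  Very large: (10613/33284)²·(1−2095/10613)·67.68/2095 = 0.0026362166
  Small: (1722/33284)²·(1−65/1722)·18.77/65 = 7.4376467 × 10^-4
  Large: (18141/33284)²·(1−877/18141)·79.4/877 = 0.025594847
  Medium: (2808/33284)²·(1−184/2808)·6.55/184 = 2.3676275 × 10^-4
  → Var(ȳ_str) = 0.029211591.
Var(ȳ_srs) = (1 − 3221/33284)·83.66/3221 = 0.02345978.
deff = 0.029211591 / 0.02345978 = 1.2452.

1.2452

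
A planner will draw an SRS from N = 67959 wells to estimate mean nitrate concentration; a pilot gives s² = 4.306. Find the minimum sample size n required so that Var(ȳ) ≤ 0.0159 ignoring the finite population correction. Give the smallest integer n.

Without fpc, n₀ = s²/D = 4.306/0.0159 = 270.8176.
Rounding up, n = 271.

271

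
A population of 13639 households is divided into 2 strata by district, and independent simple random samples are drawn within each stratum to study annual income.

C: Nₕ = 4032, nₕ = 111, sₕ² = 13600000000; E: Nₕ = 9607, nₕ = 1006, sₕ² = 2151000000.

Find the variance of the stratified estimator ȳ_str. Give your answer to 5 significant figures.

1.1363 × 10^7

Var(ȳ_str) = Σₕ Wₕ²(1 − fₕ)sₕ²/nₕ with Wₕ = Nₕ/N, N = 13639.
C: Wₕ = 0.29562285; term = 0.29562285²·(1 − 0.02752976)·13600000000/111 = 1.0412817 × 10^7.
E: Wₕ = 0.70437715; term = 0.70437715²·(1 − 0.10471531)·2151000000/1006 = 949760.51.
Sum = 1.1362578 × 10^7.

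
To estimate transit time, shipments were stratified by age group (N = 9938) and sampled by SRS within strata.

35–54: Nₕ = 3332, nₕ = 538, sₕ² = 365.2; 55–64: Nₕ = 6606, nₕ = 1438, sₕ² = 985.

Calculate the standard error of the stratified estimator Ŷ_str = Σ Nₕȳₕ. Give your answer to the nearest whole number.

5450

Var(Ŷ_str) = Σₕ Nₕ²(1 − fₕ)sₕ²/nₕ.
35–54: 3332²·(1 − 538/3332)·365.2/538 = 6.3194588 × 10^6.
55–64: 6606²·(1 − 1438/6606)·985/1438 = 2.3385056 × 10^7.
Sum = 2.9704515 × 10^7.
SE = √(2.9704515 × 10^7) = 5450.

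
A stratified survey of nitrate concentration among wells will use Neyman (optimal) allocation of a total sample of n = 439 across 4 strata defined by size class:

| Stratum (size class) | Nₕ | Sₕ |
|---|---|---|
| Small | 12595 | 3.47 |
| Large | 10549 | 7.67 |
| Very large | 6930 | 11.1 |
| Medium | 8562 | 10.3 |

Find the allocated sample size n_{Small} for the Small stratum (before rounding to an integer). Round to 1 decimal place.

Neyman allocation: nₕ = n·NₕSₕ / Σⱼ NⱼSⱼ.
Σ NⱼSⱼ = 12595·3.47 + 10549·7.67 + 6930·11.1 + 8562·10.3 = 289727.08.
n_{Small} = 439·12595·3.47 / 289727.08 = 66.2.

66.2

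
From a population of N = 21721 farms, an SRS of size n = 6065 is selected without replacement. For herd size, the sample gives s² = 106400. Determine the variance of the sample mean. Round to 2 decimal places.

Under SRS without replacement, Var(ȳ) = (1 − f)·s²/n with f = n/N = 6065/21721 = 0.27922287.
Var(ȳ) = (1 − 0.27922287)·106400/6065 = 0.72077713·17.543281 = 12.644796.

12.64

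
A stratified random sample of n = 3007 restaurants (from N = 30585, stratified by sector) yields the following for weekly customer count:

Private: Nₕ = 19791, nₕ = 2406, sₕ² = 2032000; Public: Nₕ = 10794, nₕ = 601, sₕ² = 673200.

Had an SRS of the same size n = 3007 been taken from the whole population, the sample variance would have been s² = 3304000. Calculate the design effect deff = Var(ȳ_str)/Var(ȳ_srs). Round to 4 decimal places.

Var(ȳ_str) = Σ Wₕ²(1−fₕ)sₕ²/nₕ with Wₕ = Nₕ/30585:
  Private: (19791/30585)²·(1−2406/19791)·2032000/2406 = 310.63726
  Public: (10794/30585)²·(1−601/10794)·673200/601 = 131.7459
  → Var(ȳ_str) = 442.38316.
Var(ȳ_srs) = (1 − 3007/30585)·3304000/3007 = 990.74273.
deff = 442.38316 / 990.74273 = 0.4465.

0.4465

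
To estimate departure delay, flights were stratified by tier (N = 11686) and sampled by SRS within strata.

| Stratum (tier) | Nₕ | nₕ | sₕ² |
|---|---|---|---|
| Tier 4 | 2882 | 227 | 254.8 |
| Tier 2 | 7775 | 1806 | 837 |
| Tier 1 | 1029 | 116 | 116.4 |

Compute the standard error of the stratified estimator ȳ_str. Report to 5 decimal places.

Var(ȳ_str) = Σₕ Wₕ²(1 − fₕ)sₕ²/nₕ with Wₕ = Nₕ/N, N = 11686.
Tier 4: Wₕ = 0.24661989; term = 0.24661989²·(1 − 0.07876475)·254.8/227 = 0.062892709.
Tier 2: Wₕ = 0.66532603; term = 0.66532603²·(1 − 0.23228296)·837/1806 = 0.15749904.
Tier 1: Wₕ = 0.08805408; term = 0.08805408²·(1 − 0.11273081)·116.4/116 = 0.0069031829.
Sum = 0.22729493.
SE = √(0.22729493) = 0.47675.

0.47675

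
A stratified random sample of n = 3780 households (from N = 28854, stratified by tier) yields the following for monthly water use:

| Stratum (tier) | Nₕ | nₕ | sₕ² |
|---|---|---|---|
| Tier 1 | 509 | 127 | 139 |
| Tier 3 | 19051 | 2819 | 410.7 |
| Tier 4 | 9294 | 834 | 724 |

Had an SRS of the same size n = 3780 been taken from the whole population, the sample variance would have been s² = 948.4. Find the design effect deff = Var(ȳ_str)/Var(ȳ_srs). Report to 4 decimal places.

0.6254

Var(ȳ_str) = Σ Wₕ²(1−fₕ)sₕ²/nₕ with Wₕ = Nₕ/28854:
  Tier 1: (509/28854)²·(1−127/509)·139/127 = 2.5561137 × 10^-4
  Tier 3: (19051/28854)²·(1−2819/19051)·410.7/2819 = 0.054113719
  Tier 4: (9294/28854)²·(1−834/9294)·724/834 = 0.081984828
  → Var(ȳ_str) = 0.13635416.
Var(ȳ_srs) = (1 − 3780/28854)·948.4/3780 = 0.21803054.
deff = 0.13635416 / 0.21803054 = 0.6254.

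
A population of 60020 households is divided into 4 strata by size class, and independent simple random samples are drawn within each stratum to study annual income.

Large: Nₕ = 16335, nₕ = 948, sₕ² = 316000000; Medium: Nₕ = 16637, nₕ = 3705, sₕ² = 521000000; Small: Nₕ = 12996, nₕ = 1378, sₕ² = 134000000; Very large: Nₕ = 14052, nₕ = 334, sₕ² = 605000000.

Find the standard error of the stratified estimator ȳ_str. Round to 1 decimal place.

Var(ȳ_str) = Σₕ Wₕ²(1 − fₕ)sₕ²/nₕ with Wₕ = Nₕ/N, N = 60020.
Large: Wₕ = 0.27215928; term = 0.27215928²·(1 − 0.05803489)·316000000/948 = 23257.33.
Medium: Wₕ = 0.27719094; term = 0.27719094²·(1 − 0.22269640)·521000000/3705 = 8398.4326.
Small: Wₕ = 0.21652782; term = 0.21652782²·(1 − 0.10603263)·134000000/1378 = 4075.7231.
Very large: Wₕ = 0.23412196; term = 0.23412196²·(1 − 0.02376886)·605000000/334 = 96927.244.
Sum = 132658.73.
SE = √(132658.73) = 364.2.

364.2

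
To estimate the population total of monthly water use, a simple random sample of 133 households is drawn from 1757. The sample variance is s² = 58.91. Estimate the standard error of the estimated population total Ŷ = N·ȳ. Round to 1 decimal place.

Var(Ŷ) = N²·Var(ȳ) = N²·(1 − n/N)·s²/n.
f = 133/1757 = 0.07569721; Var(ȳ) = 0.92430279·58.91/133 = 0.40940359.
Var(Ŷ) = 1757² · 0.40940359 = 1.2638489 × 10^6.
SE(Ŷ) = √(1.2638489 × 10^6) = 1124.2.

1124.2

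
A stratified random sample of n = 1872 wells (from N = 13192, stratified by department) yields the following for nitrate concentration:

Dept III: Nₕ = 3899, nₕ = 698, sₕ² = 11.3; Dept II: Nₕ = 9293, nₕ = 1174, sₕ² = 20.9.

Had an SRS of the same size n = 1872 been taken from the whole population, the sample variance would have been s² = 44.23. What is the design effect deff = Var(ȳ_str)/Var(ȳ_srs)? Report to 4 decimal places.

0.4380

Var(ȳ_str) = Σ Wₕ²(1−fₕ)sₕ²/nₕ with Wₕ = Nₕ/13192:
  Dept III: (3899/13192)²·(1−698/3899)·11.3/698 = 0.0011610225
  Dept II: (9293/13192)²·(1−1174/9293)·20.9/1174 = 0.0077181885
  → Var(ȳ_str) = 0.008879211.
Var(ȳ_srs) = (1 − 1872/13192)·44.23/1872 = 0.020274347.
deff = 0.008879211 / 0.020274347 = 0.4380.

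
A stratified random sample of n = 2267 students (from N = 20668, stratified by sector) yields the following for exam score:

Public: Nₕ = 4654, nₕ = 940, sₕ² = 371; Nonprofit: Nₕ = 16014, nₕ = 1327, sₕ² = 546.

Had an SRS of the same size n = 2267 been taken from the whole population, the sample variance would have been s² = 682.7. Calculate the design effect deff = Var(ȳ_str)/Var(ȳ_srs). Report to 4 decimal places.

0.9045

Var(ȳ_str) = Σ Wₕ²(1−fₕ)sₕ²/nₕ with Wₕ = Nₕ/20668:
  Public: (4654/20668)²·(1−940/4654)·371/940 = 0.01597046
  Nonprofit: (16014/20668)²·(1−1327/16014)·546/1327 = 0.2265467
  → Var(ȳ_str) = 0.24251716.
Var(ȳ_srs) = (1 − 2267/20668)·682.7/2267 = 0.26811515.
deff = 0.24251716 / 0.26811515 = 0.9045.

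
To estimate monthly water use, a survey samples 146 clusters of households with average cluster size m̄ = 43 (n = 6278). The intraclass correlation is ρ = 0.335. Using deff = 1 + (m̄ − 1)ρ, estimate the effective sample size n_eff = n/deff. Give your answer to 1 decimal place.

deff = 1 + (43 − 1)·0.335 = 1 + 14.07 = 15.07.
n_eff = 6278 / 15.07 = 416.6.

416.6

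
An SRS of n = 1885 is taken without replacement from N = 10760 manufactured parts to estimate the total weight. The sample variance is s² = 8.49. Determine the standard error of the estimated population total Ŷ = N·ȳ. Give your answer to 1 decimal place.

Var(Ŷ) = N²·Var(ȳ) = N²·(1 − n/N)·s²/n.
f = 1885/10760 = 0.17518587; Var(ȳ) = 0.82481413·8.49/1885 = 0.0037149453.
Var(Ŷ) = 10760² · 0.0037149453 = 430107.45.
SE(Ŷ) = √(430107.45) = 655.8.

655.8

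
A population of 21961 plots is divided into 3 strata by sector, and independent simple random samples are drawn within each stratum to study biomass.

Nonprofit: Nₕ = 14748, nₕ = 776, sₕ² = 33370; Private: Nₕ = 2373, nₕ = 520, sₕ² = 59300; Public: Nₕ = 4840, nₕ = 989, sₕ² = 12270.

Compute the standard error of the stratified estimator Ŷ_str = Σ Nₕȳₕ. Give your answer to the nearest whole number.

Var(Ŷ_str) = Σₕ Nₕ²(1 − fₕ)sₕ²/nₕ.
Nonprofit: 14748²·(1 − 776/14748)·33370/776 = 8.8610705 × 10^9.
Private: 2373²·(1 − 520/2373)·59300/520 = 5.0144639 × 10^8.
Public: 4840²·(1 − 989/4840)·12270/989 = 2.3124223 × 10^8.
Sum = 9.5937591 × 10^9.
SE = √(9.5937591 × 10^9) = 97948.

97948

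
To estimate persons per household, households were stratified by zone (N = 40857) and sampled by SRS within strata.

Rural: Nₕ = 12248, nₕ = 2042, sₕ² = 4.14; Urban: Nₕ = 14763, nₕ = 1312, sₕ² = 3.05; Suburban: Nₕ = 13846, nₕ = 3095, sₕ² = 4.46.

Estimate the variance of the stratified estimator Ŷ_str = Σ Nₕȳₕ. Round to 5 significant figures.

929580

Var(Ŷ_str) = Σₕ Nₕ²(1 − fₕ)sₕ²/nₕ.
Rural: 12248²·(1 − 2042/12248)·4.14/2042 = 253434.27.
Urban: 14763²·(1 − 1312/14763)·3.05/1312 = 461631.25.
Suburban: 13846²·(1 − 3095/13846)·4.46/3095 = 214509.93.
Sum = 929575.45.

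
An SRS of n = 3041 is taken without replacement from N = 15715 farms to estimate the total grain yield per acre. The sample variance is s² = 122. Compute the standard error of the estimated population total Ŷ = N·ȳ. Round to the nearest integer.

Var(Ŷ) = N²·Var(ȳ) = N²·(1 − n/N)·s²/n.
f = 3041/15715 = 0.19350939; Var(ȳ) = 0.80649061·122/3041 = 0.032355099.
Var(Ŷ) = 15715² · 0.032355099 = 7.9904549 × 10^6.
SE(Ŷ) = √(7.9904549 × 10^6) = 2827.

2827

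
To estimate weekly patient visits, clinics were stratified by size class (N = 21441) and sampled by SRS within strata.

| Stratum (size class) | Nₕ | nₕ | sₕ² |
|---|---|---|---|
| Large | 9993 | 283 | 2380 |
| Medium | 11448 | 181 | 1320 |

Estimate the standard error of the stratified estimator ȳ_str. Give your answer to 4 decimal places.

1.9548

Var(ȳ_str) = Σₕ Wₕ²(1 − fₕ)sₕ²/nₕ with Wₕ = Nₕ/N, N = 21441.
Large: Wₕ = 0.46606968; term = 0.46606968²·(1 − 0.02831982)·2380/283 = 1.7750703.
Medium: Wₕ = 0.53393032; term = 0.53393032²·(1 − 0.01581062)·1320/181 = 2.046177.
Sum = 3.8212473.
SE = √(3.8212473) = 1.9548.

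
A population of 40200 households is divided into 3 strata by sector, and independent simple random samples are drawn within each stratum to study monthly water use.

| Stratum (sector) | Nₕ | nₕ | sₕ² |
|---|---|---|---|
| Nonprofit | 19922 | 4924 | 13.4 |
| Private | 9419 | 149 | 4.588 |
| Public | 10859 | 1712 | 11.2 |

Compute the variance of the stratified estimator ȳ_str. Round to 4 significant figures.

0.002569

Var(ȳ_str) = Σₕ Wₕ²(1 − fₕ)sₕ²/nₕ with Wₕ = Nₕ/N, N = 40200.
Nonprofit: Wₕ = 0.49557214; term = 0.49557214²·(1 − 0.24716394)·13.4/4924 = 5.03154 × 10^-4.
Private: Wₕ = 0.23430348; term = 0.23430348²·(1 − 0.01581909)·4.588/149 = 0.0016636791.
Public: Wₕ = 0.27012438; term = 0.27012438²·(1 − 0.15765724)·11.2/1712 = 4.0209685 × 10^-4.
Sum = 0.00256893.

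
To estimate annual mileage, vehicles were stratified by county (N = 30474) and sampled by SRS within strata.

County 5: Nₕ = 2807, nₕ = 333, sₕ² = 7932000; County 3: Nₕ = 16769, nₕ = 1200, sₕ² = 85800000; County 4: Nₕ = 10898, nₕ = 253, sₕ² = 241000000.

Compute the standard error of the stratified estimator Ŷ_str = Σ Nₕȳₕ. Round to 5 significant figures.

1.1373 × 10^7

Var(Ŷ_str) = Σₕ Nₕ²(1 − fₕ)sₕ²/nₕ.
County 5: 2807²·(1 − 333/2807)·7932000/333 = 1.6541717 × 10^11.
County 3: 16769²·(1 − 1200/16769)·85800000/1200 = 1.8666974 × 10^13.
County 4: 10898²·(1 − 253/10898)·241000000/253 = 1.105068 × 10^14.
Sum = 1.2933919 × 10^14.
SE = √(1.2933919 × 10^14) = 1.1373 × 10^7.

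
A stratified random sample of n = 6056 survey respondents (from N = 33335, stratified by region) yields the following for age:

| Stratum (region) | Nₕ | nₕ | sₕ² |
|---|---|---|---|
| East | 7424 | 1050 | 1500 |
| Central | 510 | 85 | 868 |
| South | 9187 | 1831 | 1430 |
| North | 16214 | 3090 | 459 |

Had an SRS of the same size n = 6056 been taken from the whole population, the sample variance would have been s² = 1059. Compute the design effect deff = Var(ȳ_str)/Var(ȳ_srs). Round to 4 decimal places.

Var(ȳ_str) = Σ Wₕ²(1−fₕ)sₕ²/nₕ with Wₕ = Nₕ/33335:
  East: (7424/33335)²·(1−1050/7424)·1500/1050 = 0.060834657
  Central: (510/33335)²·(1−85/510)·868/85 = 0.0019918608
  South: (9187/33335)²·(1−1831/9187)·1430/1831 = 0.047496566
  North: (16214/33335)²·(1−3090/16214)·459/3090 = 0.028445245
  → Var(ȳ_str) = 0.13876833.
Var(ȳ_srs) = (1 − 6056/33335)·1059/6056 = 0.14309949.
deff = 0.13876833 / 0.14309949 = 0.9697.

0.9697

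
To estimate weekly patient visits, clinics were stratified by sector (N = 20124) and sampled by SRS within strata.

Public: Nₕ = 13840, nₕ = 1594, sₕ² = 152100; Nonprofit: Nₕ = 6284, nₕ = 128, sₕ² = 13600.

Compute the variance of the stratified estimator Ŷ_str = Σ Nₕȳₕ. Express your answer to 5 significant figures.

2.0282 × 10^10

Var(Ŷ_str) = Σₕ Nₕ²(1 − fₕ)sₕ²/nₕ.
Public: 13840²·(1 − 1594/13840)·152100/1594 = 1.617228 × 10^10.
Nonprofit: 6284²·(1 − 128/6284)·13600/128 = 4.1102073 × 10^9.
Sum = 2.0282487 × 10^10.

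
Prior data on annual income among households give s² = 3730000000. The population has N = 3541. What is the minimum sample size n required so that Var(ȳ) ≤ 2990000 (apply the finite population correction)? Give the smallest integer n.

Without fpc, n₀ = s²/D = 3730000000/2990000 = 1247.4916.
With fpc, (1 − n/N)·s²/n ≤ D requires n ≥ n₀/(1 + n₀/N) = 1247.4916/(1 + 1247.4916/3541) = 922.4967.
Rounding up, n = 923.

923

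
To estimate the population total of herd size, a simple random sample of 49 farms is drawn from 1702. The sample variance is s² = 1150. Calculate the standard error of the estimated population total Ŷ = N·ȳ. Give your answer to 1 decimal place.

Var(Ŷ) = N²·Var(ȳ) = N²·(1 − n/N)·s²/n.
f = 49/1702 = 0.02878966; Var(ȳ) = 0.97121034·1150/49 = 22.793712.
Var(Ŷ) = 1702² · 22.793712 = 6.6028916 × 10^7.
SE(Ŷ) = √(6.6028916 × 10^7) = 8125.8.

8125.8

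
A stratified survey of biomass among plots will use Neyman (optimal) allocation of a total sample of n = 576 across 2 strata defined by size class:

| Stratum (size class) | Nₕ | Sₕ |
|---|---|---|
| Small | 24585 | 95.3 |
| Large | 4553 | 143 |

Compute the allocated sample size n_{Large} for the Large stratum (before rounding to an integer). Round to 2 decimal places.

Neyman allocation: nₕ = n·NₕSₕ / Σⱼ NⱼSⱼ.
Σ NⱼSⱼ = 24585·95.3 + 4553·143 = 2.9940295 × 10^6.
n_{Large} = 576·4553·143 / (2.9940295 × 10^6) = 125.26.

125.26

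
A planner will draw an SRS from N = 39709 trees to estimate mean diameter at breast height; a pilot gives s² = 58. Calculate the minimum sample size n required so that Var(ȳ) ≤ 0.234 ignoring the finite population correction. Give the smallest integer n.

Without fpc, n₀ = s²/D = 58/0.234 = 247.8632.
Rounding up, n = 248.

248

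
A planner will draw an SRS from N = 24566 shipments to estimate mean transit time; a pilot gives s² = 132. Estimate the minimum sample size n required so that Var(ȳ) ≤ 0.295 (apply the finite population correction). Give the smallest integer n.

440

Without fpc, n₀ = s²/D = 132/0.295 = 447.4576.
With fpc, (1 − n/N)·s²/n ≤ D requires n ≥ n₀/(1 + n₀/N) = 447.4576/(1 + 447.4576/24566) = 439.4532.
Rounding up, n = 440.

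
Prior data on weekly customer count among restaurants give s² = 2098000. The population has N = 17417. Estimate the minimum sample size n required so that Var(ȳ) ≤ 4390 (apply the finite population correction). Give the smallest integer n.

466

Without fpc, n₀ = s²/D = 2098000/4390 = 477.9043.
With fpc, (1 − n/N)·s²/n ≤ D requires n ≥ n₀/(1 + n₀/N) = 477.9043/(1 + 477.9043/17417) = 465.1413.
Rounding up, n = 466.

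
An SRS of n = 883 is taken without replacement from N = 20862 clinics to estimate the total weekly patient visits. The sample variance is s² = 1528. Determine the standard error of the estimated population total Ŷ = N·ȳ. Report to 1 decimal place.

26856.3

Var(Ŷ) = N²·Var(ȳ) = N²·(1 − n/N)·s²/n.
f = 883/20862 = 0.04232576; Var(ȳ) = 0.95767424·1528/883 = 1.6572211.
Var(Ŷ) = 20862² · 1.6572211 = 7.2126081 × 10^8.
SE(Ŷ) = √(7.2126081 × 10^8) = 26856.3.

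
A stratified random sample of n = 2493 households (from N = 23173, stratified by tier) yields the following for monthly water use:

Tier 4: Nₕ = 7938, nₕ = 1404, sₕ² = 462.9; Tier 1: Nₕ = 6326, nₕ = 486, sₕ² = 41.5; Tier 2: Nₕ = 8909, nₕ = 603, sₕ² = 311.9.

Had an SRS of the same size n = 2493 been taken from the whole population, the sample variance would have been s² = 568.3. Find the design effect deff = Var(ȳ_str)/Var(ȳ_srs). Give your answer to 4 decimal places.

Var(ȳ_str) = Σ Wₕ²(1−fₕ)sₕ²/nₕ with Wₕ = Nₕ/23173:
  Tier 4: (7938/23173)²·(1−1404/7938)·462.9/1404 = 0.031845332
  Tier 1: (6326/23173)²·(1−486/6326)·41.5/486 = 0.0058747493
  Tier 2: (8909/23173)²·(1−603/8909)·311.9/603 = 0.071277823
  → Var(ȳ_str) = 0.1089979.
Var(ȳ_srs) = (1 − 2493/23173)·568.3/2493 = 0.20343405.
deff = 0.1089979 / 0.20343405 = 0.5358.

0.5358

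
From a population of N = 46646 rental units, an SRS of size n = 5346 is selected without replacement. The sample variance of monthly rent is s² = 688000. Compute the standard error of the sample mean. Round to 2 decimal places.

10.67

Under SRS without replacement, Var(ȳ) = (1 − f)·s²/n with f = n/N = 5346/46646 = 0.11460790.
Var(ȳ) = (1 − 0.11460790)·688000/5346 = 0.88539210·128.69435 = 113.94496.
SE(ȳ) = √(113.94496) = 10.67.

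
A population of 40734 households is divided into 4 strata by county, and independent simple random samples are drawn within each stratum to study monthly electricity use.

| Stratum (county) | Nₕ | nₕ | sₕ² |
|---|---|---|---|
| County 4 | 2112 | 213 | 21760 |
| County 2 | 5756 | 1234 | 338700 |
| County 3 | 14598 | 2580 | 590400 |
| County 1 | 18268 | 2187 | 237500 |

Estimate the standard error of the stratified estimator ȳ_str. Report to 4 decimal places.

Var(ȳ_str) = Σₕ Wₕ²(1 − fₕ)sₕ²/nₕ with Wₕ = Nₕ/N, N = 40734.
County 4: Wₕ = 0.05184858; term = 0.05184858²·(1 − 0.10085227)·21760/213 = 0.24693579.
County 2: Wₕ = 0.14130702; term = 0.14130702²·(1 − 0.21438499)·338700/1234 = 4.3056355.
County 3: Wₕ = 0.35837384; term = 0.35837384²·(1 − 0.17673654)·590400/2580 = 24.195694.
County 1: Wₕ = 0.44847057; term = 0.44847057²·(1 − 0.11971754)·237500/2187 = 19.226701.
Sum = 47.974966.
SE = √(47.974966) = 6.9264.

6.9264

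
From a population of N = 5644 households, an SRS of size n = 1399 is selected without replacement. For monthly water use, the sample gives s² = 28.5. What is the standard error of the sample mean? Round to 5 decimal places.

0.12378

Under SRS without replacement, Var(ȳ) = (1 − f)·s²/n with f = n/N = 1399/5644 = 0.24787385.
Var(ȳ) = (1 − 0.24787385)·28.5/1399 = 0.75212615·0.020371694 = 0.015322084.
SE(ȳ) = √(0.015322084) = 0.12378.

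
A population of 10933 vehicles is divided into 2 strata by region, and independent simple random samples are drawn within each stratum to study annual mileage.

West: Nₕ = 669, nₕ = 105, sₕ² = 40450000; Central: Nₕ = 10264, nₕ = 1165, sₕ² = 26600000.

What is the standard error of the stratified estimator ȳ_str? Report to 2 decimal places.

138.04

Var(ȳ_str) = Σₕ Wₕ²(1 − fₕ)sₕ²/nₕ with Wₕ = Nₕ/N, N = 10933.
West: Wₕ = 0.06119089; term = 0.06119089²·(1 − 0.15695067)·40450000/105 = 1216.0621.
Central: Wₕ = 0.93880911; term = 0.93880911²·(1 − 0.11350351)·26600000/1165 = 17839.691.
Sum = 19055.753.
SE = √(19055.753) = 138.04.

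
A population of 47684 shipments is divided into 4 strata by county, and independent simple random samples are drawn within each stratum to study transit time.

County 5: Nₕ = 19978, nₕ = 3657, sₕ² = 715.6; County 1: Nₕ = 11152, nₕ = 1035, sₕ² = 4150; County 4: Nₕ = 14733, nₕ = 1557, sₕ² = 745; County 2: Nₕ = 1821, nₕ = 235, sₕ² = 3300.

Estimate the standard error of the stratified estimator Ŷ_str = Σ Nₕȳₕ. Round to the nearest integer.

25488

Var(Ŷ_str) = Σₕ Nₕ²(1 − fₕ)sₕ²/nₕ.
County 5: 19978²·(1 − 3657/19978)·715.6/3657 = 6.3803447 × 10^7.
County 1: 11152²·(1 − 1035/11152)·4150/1035 = 4.5238923 × 10^8.
County 4: 14733²·(1 − 1557/14733)·745/1557 = 9.2884326 × 10^7.
County 2: 1821²·(1 − 235/1821)·3300/235 = 4.0556382 × 10^7.
Sum = 6.4963339 × 10^8.
SE = √(6.4963339 × 10^8) = 25488.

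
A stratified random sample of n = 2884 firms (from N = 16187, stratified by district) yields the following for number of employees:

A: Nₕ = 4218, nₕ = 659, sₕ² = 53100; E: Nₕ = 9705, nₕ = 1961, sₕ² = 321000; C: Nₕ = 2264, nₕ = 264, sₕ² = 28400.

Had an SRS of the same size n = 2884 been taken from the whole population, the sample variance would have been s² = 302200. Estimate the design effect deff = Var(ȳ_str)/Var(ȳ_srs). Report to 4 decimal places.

0.6204

Var(ȳ_str) = Σ Wₕ²(1−fₕ)sₕ²/nₕ with Wₕ = Nₕ/16187:
  A: (4218/16187)²·(1−659/4218)·53100/659 = 4.6164798
  E: (9705/16187)²·(1−1961/9705)·321000/1961 = 46.952161
  C: (2264/16187)²·(1−264/2264)·28400/264 = 1.8590373
  → Var(ȳ_str) = 53.427678.
Var(ȳ_srs) = (1 − 2884/16187)·302200/2884 = 86.115718.
deff = 53.427678 / 86.115718 = 0.6204.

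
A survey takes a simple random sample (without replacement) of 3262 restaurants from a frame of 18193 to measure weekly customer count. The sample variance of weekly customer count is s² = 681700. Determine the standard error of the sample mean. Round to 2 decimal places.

13.10

Under SRS without replacement, Var(ȳ) = (1 − f)·s²/n with f = n/N = 3262/18193 = 0.17929973.
Var(ȳ) = (1 − 0.17929973)·681700/3262 = 0.82070027·208.98222 = 171.51176.
SE(ȳ) = √(171.51176) = 13.10.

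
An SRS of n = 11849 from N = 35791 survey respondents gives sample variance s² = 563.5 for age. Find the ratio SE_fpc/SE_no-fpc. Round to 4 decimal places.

f = n/N = 11849/35791 = 0.33106088.
SE_no-fpc = √(s²/n) = 0.21807512; SE_fpc = √((1−f)s²/n) = 0.1783608.
Ratio = √(1−f) = 0.81788698.

0.8179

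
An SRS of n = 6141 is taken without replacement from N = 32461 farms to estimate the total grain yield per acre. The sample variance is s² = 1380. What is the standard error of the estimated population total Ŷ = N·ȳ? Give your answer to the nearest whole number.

13856

Var(Ŷ) = N²·Var(ȳ) = N²·(1 − n/N)·s²/n.
f = 6141/32461 = 0.18918086; Var(ȳ) = 0.81081914·1380/6141 = 0.18220655.
Var(Ŷ) = 32461² · 0.18220655 = 1.9199405 × 10^8.
SE(Ŷ) = √(1.9199405 × 10^8) = 13856.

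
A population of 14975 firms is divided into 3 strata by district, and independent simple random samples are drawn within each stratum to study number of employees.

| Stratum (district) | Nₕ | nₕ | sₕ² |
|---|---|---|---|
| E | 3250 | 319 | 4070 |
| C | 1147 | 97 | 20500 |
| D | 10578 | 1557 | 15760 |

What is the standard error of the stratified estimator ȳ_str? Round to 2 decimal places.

Var(ȳ_str) = Σₕ Wₕ²(1 − fₕ)sₕ²/nₕ with Wₕ = Nₕ/N, N = 14975.
E: Wₕ = 0.21702838; term = 0.21702838²·(1 − 0.09815385)·4070/319 = 0.54196251.
C: Wₕ = 0.07659432; term = 0.07659432²·(1 − 0.08456844)·20500/97 = 1.1350139.
D: Wₕ = 0.70637730; term = 0.70637730²·(1 − 0.14719229)·15760/1557 = 4.3071717.
Sum = 5.9841481.
SE = √(5.9841481) = 2.45.

2.45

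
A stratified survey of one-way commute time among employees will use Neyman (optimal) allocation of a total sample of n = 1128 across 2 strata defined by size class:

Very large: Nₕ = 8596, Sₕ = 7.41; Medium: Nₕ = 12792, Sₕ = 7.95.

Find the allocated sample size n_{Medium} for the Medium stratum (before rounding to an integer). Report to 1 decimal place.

Neyman allocation: nₕ = n·NₕSₕ / Σⱼ NⱼSⱼ.
Σ NⱼSⱼ = 8596·7.41 + 12792·7.95 = 165392.76.
n_{Medium} = 1128·12792·7.95 / 165392.76 = 693.6.

693.6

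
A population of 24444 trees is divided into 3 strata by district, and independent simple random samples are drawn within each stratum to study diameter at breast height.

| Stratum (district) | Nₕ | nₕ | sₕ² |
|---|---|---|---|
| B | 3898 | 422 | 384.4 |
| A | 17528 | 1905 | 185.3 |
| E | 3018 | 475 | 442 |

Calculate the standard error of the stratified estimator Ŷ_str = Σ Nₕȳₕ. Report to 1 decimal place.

Var(Ŷ_str) = Σₕ Nₕ²(1 − fₕ)sₕ²/nₕ.
B: 3898²·(1 − 422/3898)·384.4/422 = 1.2342199 × 10^7.
A: 17528²·(1 − 1905/17528)·185.3/1905 = 2.6636505 × 10^7.
E: 3018²·(1 − 475/3018)·442/475 = 7.1415792 × 10^6.
Sum = 4.6120283 × 10^7.
SE = √(4.6120283 × 10^7) = 6791.2.

6791.2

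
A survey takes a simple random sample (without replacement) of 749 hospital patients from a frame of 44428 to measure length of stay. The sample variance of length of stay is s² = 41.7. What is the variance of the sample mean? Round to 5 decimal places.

Under SRS without replacement, Var(ȳ) = (1 − f)·s²/n with f = n/N = 749/44428 = 0.01685874.
Var(ȳ) = (1 − 0.01685874)·41.7/749 = 0.98314126·0.055674232 = 0.054735635.

0.05474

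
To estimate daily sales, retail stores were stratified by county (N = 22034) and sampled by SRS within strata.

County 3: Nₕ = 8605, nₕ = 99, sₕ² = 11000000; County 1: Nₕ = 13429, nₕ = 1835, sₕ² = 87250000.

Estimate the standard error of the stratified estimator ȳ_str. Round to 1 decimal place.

178.9

Var(ȳ_str) = Σₕ Wₕ²(1 − fₕ)sₕ²/nₕ with Wₕ = Nₕ/N, N = 22034.
County 3: Wₕ = 0.39053281; term = 0.39053281²·(1 − 0.01150494)·11000000/99 = 16751.244.
County 1: Wₕ = 0.60946719; term = 0.60946719²·(1 − 0.13664458)·87250000/1835 = 15248.237.
Sum = 31999.481.
SE = √(31999.481) = 178.9.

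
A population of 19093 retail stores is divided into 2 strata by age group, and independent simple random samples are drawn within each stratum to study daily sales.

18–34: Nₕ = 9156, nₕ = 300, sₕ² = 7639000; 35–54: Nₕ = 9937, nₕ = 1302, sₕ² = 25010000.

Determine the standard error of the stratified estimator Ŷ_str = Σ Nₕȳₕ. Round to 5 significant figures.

1.9269 × 10^6

Var(Ŷ_str) = Σₕ Nₕ²(1 − fₕ)sₕ²/nₕ.
18–34: 9156²·(1 − 300/9156)·7639000/300 = 2.064708 × 10^12.
35–54: 9937²·(1 − 1302/9937)·25010000/1302 = 1.6482396 × 10^12.
Sum = 3.7129476 × 10^12.
SE = √(3.7129476 × 10^12) = 1.9269 × 10^6.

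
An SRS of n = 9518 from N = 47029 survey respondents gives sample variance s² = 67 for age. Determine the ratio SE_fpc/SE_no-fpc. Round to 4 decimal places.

0.8931

f = n/N = 9518/47029 = 0.20238576.
SE_no-fpc = √(s²/n) = 0.0839005; SE_fpc = √((1−f)s²/n) = 0.074930909.
Ratio = √(1−f) = 0.89309251.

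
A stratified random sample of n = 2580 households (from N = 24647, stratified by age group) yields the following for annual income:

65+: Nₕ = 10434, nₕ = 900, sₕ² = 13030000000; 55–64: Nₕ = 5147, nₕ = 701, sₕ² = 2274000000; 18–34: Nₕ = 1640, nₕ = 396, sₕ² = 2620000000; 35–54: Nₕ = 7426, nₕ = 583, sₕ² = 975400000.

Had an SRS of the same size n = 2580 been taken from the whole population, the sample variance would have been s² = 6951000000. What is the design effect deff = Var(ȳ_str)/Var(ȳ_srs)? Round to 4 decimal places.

1.1008

Var(ȳ_str) = Σ Wₕ²(1−fₕ)sₕ²/nₕ with Wₕ = Nₕ/24647:
  65+: (10434/24647)²·(1−900/10434)·13030000000/900 = 2.3708264 × 10^6
  55–64: (5147/24647)²·(1−701/5147)·2274000000/701 = 122199.08
  18–34: (1640/24647)²·(1−396/1640)·2620000000/396 = 22219.905
  35–54: (7426/24647)²·(1−583/7426)·975400000/583 = 139954.72
  → Var(ȳ_str) = 2.6552001 × 10^6.
Var(ȳ_srs) = (1 − 2580/24647)·6951000000/2580 = 2.4121639 × 10^6.
deff = (2.6552001 × 10^6) / (2.4121639 × 10^6) = 1.1008.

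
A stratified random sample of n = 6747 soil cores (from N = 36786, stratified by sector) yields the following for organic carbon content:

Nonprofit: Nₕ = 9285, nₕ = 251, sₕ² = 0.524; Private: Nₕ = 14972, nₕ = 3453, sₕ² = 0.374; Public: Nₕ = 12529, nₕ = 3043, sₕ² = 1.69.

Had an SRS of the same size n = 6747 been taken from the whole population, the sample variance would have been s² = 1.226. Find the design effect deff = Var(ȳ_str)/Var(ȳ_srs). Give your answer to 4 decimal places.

1.2939

Var(ȳ_str) = Σ Wₕ²(1−fₕ)sₕ²/nₕ with Wₕ = Nₕ/36786:
  Nonprofit: (9285/36786)²·(1−251/9285)·0.524/251 = 1.29406 × 10^-4
  Private: (14972/36786)²·(1−3453/14972)·0.374/3453 = 1.3803985 × 10^-5
  Public: (12529/36786)²·(1−3043/12529)·1.69/3043 = 4.8777456 × 10^-5
  → Var(ȳ_str) = 1.9198744 × 10^-4.
Var(ȳ_srs) = (1 − 6747/36786)·1.226/6747 = 1.4838249 × 10^-4.
deff = (1.9198744 × 10^-4) / (1.4838249 × 10^-4) = 1.2939.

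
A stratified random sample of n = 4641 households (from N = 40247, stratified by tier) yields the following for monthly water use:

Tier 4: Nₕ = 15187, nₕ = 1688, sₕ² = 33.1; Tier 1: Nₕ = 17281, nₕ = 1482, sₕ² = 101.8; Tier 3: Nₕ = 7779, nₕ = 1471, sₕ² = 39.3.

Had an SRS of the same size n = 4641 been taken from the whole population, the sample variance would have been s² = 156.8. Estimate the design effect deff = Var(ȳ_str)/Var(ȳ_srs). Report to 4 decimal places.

0.4975

Var(ȳ_str) = Σ Wₕ²(1−fₕ)sₕ²/nₕ with Wₕ = Nₕ/40247:
  Tier 4: (15187/40247)²·(1−1688/15187)·33.1/1688 = 0.0024817733
  Tier 1: (17281/40247)²·(1−1482/17281)·101.8/1482 = 0.011577933
  Tier 3: (7779/40247)²·(1−1471/7779)·39.3/1471 = 8.0933497 × 10^-4
  → Var(ȳ_str) = 0.014869041.
Var(ȳ_srs) = (1 − 4641/40247)·156.8/4641 = 0.029889879.
deff = 0.014869041 / 0.029889879 = 0.4975.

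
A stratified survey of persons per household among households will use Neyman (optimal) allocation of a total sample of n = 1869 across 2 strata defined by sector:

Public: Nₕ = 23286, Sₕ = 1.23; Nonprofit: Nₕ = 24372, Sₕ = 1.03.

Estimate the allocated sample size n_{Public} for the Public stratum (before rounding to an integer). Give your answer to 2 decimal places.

Neyman allocation: nₕ = n·NₕSₕ / Σⱼ NⱼSⱼ.
Σ NⱼSⱼ = 23286·1.23 + 24372·1.03 = 53744.94.
n_{Public} = 1869·23286·1.23 / 53744.94 = 996.03.

996.03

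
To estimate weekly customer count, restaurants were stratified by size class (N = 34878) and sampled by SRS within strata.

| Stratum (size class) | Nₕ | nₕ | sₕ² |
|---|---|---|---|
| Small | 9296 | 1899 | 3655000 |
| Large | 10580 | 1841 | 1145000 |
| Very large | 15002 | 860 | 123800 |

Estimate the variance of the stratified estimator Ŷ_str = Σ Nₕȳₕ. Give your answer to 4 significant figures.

Var(Ŷ_str) = Σₕ Nₕ²(1 − fₕ)sₕ²/nₕ.
Small: 9296²·(1 − 1899/9296)·3655000/1899 = 1.3234701 × 10^11.
Large: 10580²·(1 − 1841/10580)·1145000/1841 = 5.7504139 × 10^10.
Very large: 15002²·(1 − 860/15002)·123800/860 = 3.0540925 × 10^10.
Sum = 2.2039207 × 10^11.

2.204 × 10^11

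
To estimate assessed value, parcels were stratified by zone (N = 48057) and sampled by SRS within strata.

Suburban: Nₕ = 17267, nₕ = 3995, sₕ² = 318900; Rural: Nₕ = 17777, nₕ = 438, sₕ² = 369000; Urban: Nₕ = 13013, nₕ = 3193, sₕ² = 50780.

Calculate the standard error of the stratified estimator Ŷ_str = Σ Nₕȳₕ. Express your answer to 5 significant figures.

Var(Ŷ_str) = Σₕ Nₕ²(1 − fₕ)sₕ²/nₕ.
Suburban: 17267²·(1 − 3995/17267)·318900/3995 = 1.8293255 × 10^10.
Rural: 17777²·(1 − 438/17777)·369000/438 = 2.5967777 × 10^11.
Urban: 13013²·(1 − 3193/13013)·50780/3193 = 2.032276 × 10^9.
Sum = 2.800033 × 10^11.
SE = √(2.800033 × 10^11) = 529150.

529150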